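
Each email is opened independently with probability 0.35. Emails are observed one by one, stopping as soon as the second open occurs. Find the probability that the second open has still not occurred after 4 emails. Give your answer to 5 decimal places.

Needing more than 4 emails ⇔ fewer than 2 successes in the first 4. With X ~ Binomial(4, 0.35), P(Y > 4) = P(X ≤ 1).
  k=0: C(4,0)·0.35^0·0.65^4 = 0.1785063
  k=1: C(4,1)·0.35^1·0.65^3 = 0.3844750
P(X ≤ 1) = 0.5629812

0.56298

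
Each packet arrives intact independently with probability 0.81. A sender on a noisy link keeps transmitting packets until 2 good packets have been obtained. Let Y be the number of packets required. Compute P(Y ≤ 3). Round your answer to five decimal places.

Finishing within 3 packets ⇔ at least 2 successes in the first 3. With X ~ Binomial(3, 0.81), P(Y ≤ 3) = 1 − P(X ≤ 1).
  k=0: C(3,0)·0.81^0·0.19^3 = 0.0068590
  k=1: C(3,1)·0.81^1·0.19^2 = 0.0877230
1 − 0.0945820 = 0.9054180

0.90542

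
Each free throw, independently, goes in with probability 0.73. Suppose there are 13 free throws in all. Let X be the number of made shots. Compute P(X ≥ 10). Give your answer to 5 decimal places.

0.51742

X ~ Binomial(13, 0.73); P(X ≥ 10) = Σ C(13,k) p^k (1−p)^(13−k) over k:
  k=10: C(13,10)·0.73^10·0.27^3 = 0.2419279
  k=11: C(13,11)·0.73^11·0.27^2 = 0.1783913
  k=12: C(13,12)·0.73^12·0.27^1 = 0.0803862
  k=13: C(13,13)·0.73^13·0.27^0 = 0.0167185
Total = 0.5174238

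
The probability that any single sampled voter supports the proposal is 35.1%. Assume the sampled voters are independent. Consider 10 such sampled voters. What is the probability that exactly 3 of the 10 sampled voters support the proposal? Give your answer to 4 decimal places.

X ~ Binomial(n=10, p=0.351).
P(X=3) = C(10,3) · p^3 · (1−p)^7
= 120 · 0.043244 · 0.048497 = 0.251661

0.2517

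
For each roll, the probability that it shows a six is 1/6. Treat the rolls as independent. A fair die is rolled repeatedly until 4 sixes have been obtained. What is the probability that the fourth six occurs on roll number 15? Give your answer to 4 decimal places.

0.0378

Y = trial on which the fourth success occurs; negative binomial, r=4, p=0.166667.
P(Y=15) = C(14,3) · p^4 · (1−p)^11
= 364 · 0.0007716 · 0.13459 = 0.037801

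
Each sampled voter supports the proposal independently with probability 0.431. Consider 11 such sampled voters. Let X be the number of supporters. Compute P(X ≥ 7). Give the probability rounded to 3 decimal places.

X ~ Binomial(11, 0.431); P(X ≥ 7) = Σ C(11,k) p^k (1−p)^(11−k) over k:
  k=7: C(11,7)·0.431^7·0.569^4 = 0.09557
  k=8: C(11,8)·0.431^8·0.569^3 = 0.03619
  k=9: C(11,9)·0.431^9·0.569^2 = 0.00914
  k=10: C(11,10)·0.431^10·0.569^1 = 0.00138
  k=11: C(11,11)·0.431^11·0.569^0 = 0.00010
Total = 0.14238

0.142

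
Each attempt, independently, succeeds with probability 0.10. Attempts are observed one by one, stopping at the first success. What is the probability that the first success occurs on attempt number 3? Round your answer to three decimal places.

Geometric (trials to first success), p = 0.10.
P(Y = 3) = (1−p)^2 · p = 0.81 · 0.10 = 0.08100

0.081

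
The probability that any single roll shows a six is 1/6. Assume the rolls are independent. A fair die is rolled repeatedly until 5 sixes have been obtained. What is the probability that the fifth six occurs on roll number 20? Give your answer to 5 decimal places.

0.03235

Y = trial on which the fifth success occurs; negative binomial, r=5, p=0.166667.
P(Y=20) = C(19,4) · p^5 · (1−p)^15
= 3876 · 0.0001286 · 0.064905 = 0.0323526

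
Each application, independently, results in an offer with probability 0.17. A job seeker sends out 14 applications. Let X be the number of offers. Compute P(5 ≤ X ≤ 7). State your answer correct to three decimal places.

0.073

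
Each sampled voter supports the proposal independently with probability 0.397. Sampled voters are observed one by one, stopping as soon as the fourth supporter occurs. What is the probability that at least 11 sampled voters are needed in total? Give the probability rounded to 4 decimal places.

0.3898

Needing more than 10 sampled voters ⇔ fewer than 4 successes in the first 10. With X ~ Binomial(10, 0.397), P(Y > 10) = P(X ≤ 3).
  k=0: C(10,0)·0.397^0·0.603^10 = 0.006356
  k=1: C(10,1)·0.397^1·0.603^9 = 0.041845
  k=2: C(10,2)·0.397^2·0.603^8 = 0.123974
  k=3: C(10,3)·0.397^3·0.603^7 = 0.217658
P(X ≤ 3) = 0.389833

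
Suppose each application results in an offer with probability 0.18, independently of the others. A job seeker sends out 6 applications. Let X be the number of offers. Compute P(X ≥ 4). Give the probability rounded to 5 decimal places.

0.01155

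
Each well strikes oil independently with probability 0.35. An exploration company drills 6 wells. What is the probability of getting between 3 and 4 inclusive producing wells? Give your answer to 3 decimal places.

X ~ Binomial(6, 0.35); P(3 ≤ X ≤ 4) = Σ C(6,k) p^k (1−p)^(6−k) over k:
  k=3: C(6,3)·0.35^3·0.65^3 = 0.23549
  k=4: C(6,4)·0.35^4·0.65^2 = 0.09510
Total = 0.33059

0.331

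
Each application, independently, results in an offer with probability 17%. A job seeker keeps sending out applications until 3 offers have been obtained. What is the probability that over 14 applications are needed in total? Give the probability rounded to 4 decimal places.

0.5659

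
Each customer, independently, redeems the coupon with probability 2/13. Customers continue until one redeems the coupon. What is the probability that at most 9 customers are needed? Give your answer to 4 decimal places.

0.7776

Y = number of customers to the first success; geometric, p = 0.153846.
P(Y ≤ 9) = 1 − (1−p)^9 = 1 − 0.222354 = 0.777646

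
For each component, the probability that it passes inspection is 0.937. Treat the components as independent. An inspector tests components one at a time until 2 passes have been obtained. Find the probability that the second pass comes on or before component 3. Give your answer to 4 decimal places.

0.9886

Finishing within 3 components ⇔ at least 2 successes in the first 3. With X ~ Binomial(3, 0.937), P(Y ≤ 3) = 1 − P(X ≤ 1).
  k=0: C(3,0)·0.937^0·0.063^3 = 0.000250
  k=1: C(3,1)·0.937^1·0.063^2 = 0.011157
1 − 0.011407 = 0.988593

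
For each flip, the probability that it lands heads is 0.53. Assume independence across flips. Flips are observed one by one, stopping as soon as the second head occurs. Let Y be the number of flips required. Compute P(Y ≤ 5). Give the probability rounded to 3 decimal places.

0.848

Finishing within 5 flips ⇔ at least 2 successes in the first 5. With X ~ Binomial(5, 0.53), P(Y ≤ 5) = 1 − P(X ≤ 1).
  k=0: C(5,0)·0.53^0·0.47^5 = 0.02293
  k=1: C(5,1)·0.53^1·0.47^4 = 0.12931
1 − 0.15225 = 0.84775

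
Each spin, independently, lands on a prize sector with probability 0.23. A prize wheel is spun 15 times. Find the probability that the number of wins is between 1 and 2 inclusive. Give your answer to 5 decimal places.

0.27465

X ~ Binomial(15, 0.23); P(1 ≤ X ≤ 2) = Σ C(15,k) p^k (1−p)^(15−k) over k:
  k=1: C(15,1)·0.23^1·0.77^14 = 0.0888565
  k=2: C(15,2)·0.23^2·0.77^13 = 0.1857909
Total = 0.2746474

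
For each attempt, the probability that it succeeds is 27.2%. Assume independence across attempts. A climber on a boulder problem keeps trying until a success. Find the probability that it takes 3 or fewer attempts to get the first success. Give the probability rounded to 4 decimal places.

Y = number of attempts to the first success; geometric, p = 0.272.
P(Y ≤ 3) = 1 − (1−p)^3 = 1 − 0.385828 = 0.614172

0.6142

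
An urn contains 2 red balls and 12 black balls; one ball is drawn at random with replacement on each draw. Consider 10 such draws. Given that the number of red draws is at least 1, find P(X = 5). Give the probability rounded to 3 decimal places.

X ~ Binomial(10, 0.142857). Want P(X=5 | X≥1) = P(X=5) / P(X≥1).
P(X=5) = C(10,5)·0.142857^5·0.857143^5 = 0.00694
P(X≥1) = 1 − 0.21406 = 0.78594
Ratio = 0.00694 / 0.78594 = 0.00883

0.009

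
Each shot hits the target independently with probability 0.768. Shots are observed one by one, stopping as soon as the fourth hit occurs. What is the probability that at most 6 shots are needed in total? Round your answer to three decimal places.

Finishing within 6 shots ⇔ at least 4 successes in the first 6. With X ~ Binomial(6, 0.768), P(Y ≤ 6) = 1 − P(X ≤ 3).
  k=0: C(6,0)·0.768^0·0.232^6 = 0.00016
  k=1: C(6,1)·0.768^1·0.232^5 = 0.00310
  k=2: C(6,2)·0.768^2·0.232^4 = 0.02563
  k=3: C(6,3)·0.768^3·0.232^3 = 0.11313
1 − 0.14201 = 0.85799

0.858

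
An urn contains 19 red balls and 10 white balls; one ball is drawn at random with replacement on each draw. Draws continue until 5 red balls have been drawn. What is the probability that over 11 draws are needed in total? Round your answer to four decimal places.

0.0463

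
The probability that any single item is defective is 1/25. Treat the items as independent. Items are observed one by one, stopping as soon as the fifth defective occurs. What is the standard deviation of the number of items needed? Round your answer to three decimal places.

54.772

Y = total items until the fifth success; negative binomial with r=5, p=0.04.
SD(Y) = √[r(1−p)/p²] = √(3000.00000) = 54.77226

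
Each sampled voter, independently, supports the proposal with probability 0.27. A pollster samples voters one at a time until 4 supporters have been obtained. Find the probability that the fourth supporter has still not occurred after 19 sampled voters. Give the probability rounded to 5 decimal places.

0.20354

Needing more than 19 sampled voters ⇔ fewer than 4 successes in the first 19. With X ~ Binomial(19, 0.27), P(Y > 19) = P(X ≤ 3).
  k=0: C(19,0)·0.27^0·0.73^19 = 0.0025301
  k=1: C(19,1)·0.27^1·0.73^18 = 0.0177799
  k=2: C(19,2)·0.27^2·0.73^17 = 0.0591851
  k=3: C(19,3)·0.27^3·0.73^16 = 0.1240454
P(X ≤ 3) = 0.2035405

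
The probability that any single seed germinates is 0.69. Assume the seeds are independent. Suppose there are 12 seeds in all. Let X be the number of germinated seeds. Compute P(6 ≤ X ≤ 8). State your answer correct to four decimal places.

0.4922

X ~ Binomial(12, 0.69); P(6 ≤ X ≤ 8) = Σ C(12,k) p^k (1−p)^(12−k) over k:
  k=6: C(12,6)·0.69^6·0.31^6 = 0.088499
  k=7: C(12,7)·0.69^7·0.31^5 = 0.168841
  k=8: C(12,8)·0.69^8·0.31^4 = 0.234879
Total = 0.492219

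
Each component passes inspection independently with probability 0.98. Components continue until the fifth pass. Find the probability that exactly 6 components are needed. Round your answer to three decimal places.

Y = trial on which the fifth success occurs; negative binomial, r=5, p=0.98.
P(Y=6) = C(5,4) · p^5 · (1−p)^1
= 5 · 0.90392 · 0.02 = 0.09039

0.090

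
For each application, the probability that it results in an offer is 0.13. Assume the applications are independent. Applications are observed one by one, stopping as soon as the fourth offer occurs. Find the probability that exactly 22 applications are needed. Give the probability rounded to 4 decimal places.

Y = trial on which the fourth success occurs; negative binomial, r=4, p=0.13.
P(Y=22) = C(21,3) · p^4 · (1−p)^18
= 1330 · 0.00028561 · 0.081535 = 0.030972

0.0310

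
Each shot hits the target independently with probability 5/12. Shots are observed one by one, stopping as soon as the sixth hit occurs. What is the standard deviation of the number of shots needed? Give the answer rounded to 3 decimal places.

4.490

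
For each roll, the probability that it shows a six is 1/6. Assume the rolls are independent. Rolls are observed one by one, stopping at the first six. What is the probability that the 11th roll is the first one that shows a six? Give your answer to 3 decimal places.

Geometric (trials to first success), p = 0.166667.
P(Y = 11) = (1−p)^10 · p = 0.16151 · 0.166667 = 0.02692

0.027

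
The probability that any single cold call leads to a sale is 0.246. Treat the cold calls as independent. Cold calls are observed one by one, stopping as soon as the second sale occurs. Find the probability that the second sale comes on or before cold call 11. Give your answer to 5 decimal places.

0.79451

Finishing within 11 cold calls ⇔ at least 2 successes in the first 11. With X ~ Binomial(11, 0.246), P(Y ≤ 11) = 1 − P(X ≤ 1).
  k=0: C(11,0)·0.246^0·0.754^11 = 0.0447801
  k=1: C(11,1)·0.246^1·0.754^10 = 0.1607094
1 − 0.2054895 = 0.7945105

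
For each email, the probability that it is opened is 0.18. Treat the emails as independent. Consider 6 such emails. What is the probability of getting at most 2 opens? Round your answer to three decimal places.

0.924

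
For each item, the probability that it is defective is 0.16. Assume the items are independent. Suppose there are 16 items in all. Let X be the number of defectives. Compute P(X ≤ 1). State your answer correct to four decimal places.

0.2487

X ~ Binomial(16, 0.16); P(X ≤ 1) = Σ C(16,k) p^k (1−p)^(16−k) over k:
  k=0: C(16,0)·0.16^0·0.84^16 = 0.061442
  k=1: C(16,1)·0.16^1·0.84^15 = 0.187253
Total = 0.248696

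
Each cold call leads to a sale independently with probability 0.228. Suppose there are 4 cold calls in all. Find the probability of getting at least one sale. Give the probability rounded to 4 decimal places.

0.6448

P(at least one) = 1 − P(none) = 1 − (1 − 0.228)^4
= 1 − 0.355197 = 0.644803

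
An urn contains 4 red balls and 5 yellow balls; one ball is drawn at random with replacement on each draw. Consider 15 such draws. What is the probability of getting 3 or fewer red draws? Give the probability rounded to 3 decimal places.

X ~ Binomial(15, 0.444444); P(X ≤ 3) = Σ C(15,k) p^k (1−p)^(15−k) over k:
  k=0: C(15,0)·0.444444^0·0.555556^15 = 0.00015
  k=1: C(15,1)·0.444444^1·0.555556^14 = 0.00178
  k=2: C(15,2)·0.444444^2·0.555556^13 = 0.00996
  k=3: C(15,3)·0.444444^3·0.555556^12 = 0.03453
Total = 0.04642

0.046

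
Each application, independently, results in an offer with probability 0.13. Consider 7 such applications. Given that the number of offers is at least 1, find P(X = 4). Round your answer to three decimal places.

X ~ Binomial(7, 0.13). Want P(X=4 | X≥1) = P(X=4) / P(X≥1).
P(X=4) = C(7,4)·0.13^4·0.87^3 = 0.00658
P(X≥1) = 1 − 0.37725 = 0.62275
Ratio = 0.00658 / 0.62275 = 0.01057

0.011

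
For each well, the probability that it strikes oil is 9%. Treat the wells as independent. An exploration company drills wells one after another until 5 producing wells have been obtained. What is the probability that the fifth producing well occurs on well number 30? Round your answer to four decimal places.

0.0133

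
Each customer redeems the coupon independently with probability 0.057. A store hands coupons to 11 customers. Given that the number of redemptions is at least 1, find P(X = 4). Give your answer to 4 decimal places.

0.0049

X ~ Binomial(11, 0.057). Want P(X=4 | X≥1) = P(X=4) / P(X≥1).
P(X=4) = C(11,4)·0.057^4·0.943^7 = 0.002310
P(X≥1) = 1 − 0.524359 = 0.475641
Ratio = 0.002310 / 0.475641 = 0.004856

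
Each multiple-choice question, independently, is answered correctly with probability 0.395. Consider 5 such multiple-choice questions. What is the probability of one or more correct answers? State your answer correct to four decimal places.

P(at least one) = 1 − P(none) = 1 − (1 − 0.395)^5
= 1 − 0.081054 = 0.918946

0.9189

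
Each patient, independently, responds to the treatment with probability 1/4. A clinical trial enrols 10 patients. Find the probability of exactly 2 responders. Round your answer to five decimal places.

X ~ Binomial(n=10, p=0.25).
P(X=2) = C(10,2) · p^2 · (1−p)^8
= 45 · 0.0625 · 0.10011 = 0.2815676

0.28157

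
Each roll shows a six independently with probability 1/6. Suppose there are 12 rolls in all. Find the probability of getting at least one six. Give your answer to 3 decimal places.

P(at least one) = 1 − P(none) = 1 − (1 − 0.166667)^12
= 1 − 0.11216 = 0.88784

0.888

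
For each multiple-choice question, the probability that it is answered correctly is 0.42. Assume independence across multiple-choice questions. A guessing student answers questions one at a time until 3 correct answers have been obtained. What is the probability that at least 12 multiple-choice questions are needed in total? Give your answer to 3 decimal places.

Needing more than 11 multiple-choice questions ⇔ fewer than 3 successes in the first 11. With X ~ Binomial(11, 0.42), P(Y > 11) = P(X ≤ 2).
  k=0: C(11,0)·0.42^0·0.58^11 = 0.00250
  k=1: C(11,1)·0.42^1·0.58^10 = 0.01990
  k=2: C(11,2)·0.42^2·0.58^9 = 0.07206
P(X ≤ 2) = 0.09446

0.094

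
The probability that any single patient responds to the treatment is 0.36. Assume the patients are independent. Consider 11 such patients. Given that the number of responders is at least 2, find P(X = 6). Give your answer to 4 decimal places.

0.1140

X ~ Binomial(11, 0.36). Want P(X=6 | X≥2) = P(X=6) / P(X≥2).
P(X=6) = C(11,6)·0.36^6·0.64^5 = 0.107983
P(X≥2) = 1 − 0.007379 − 0.045656 = 0.946966
Ratio = 0.107983 / 0.946966 = 0.114031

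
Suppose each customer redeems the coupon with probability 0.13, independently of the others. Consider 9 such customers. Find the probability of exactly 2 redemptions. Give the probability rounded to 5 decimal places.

X ~ Binomial(n=9, p=0.13).
P(X=2) = C(9,2) · p^2 · (1−p)^7
= 36 · 0.0169 · 0.37725 = 0.2295218

0.22952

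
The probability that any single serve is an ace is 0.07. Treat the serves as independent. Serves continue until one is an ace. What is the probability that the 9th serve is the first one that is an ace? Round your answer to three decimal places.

0.039

Geometric (trials to first success), p = 0.07.
P(Y = 9) = (1−p)^8 · p = 0.55958 · 0.07 = 0.03917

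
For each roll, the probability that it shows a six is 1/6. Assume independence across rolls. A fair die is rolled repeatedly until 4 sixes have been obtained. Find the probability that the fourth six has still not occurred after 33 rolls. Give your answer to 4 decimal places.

Needing more than 33 rolls ⇔ fewer than 4 successes in the first 33. With X ~ Binomial(33, 0.166667), P(Y > 33) = P(X ≤ 3).
  k=0: C(33,0)·0.166667^0·0.833333^33 = 0.002438
  k=1: C(33,1)·0.166667^1·0.833333^32 = 0.016090
  k=2: C(33,2)·0.166667^2·0.833333^31 = 0.051489
  k=3: C(33,3)·0.166667^3·0.833333^30 = 0.106410
P(X ≤ 3) = 0.176427

0.1764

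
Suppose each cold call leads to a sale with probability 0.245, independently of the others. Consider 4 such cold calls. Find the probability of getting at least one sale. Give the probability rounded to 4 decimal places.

P(at least one) = 1 − P(none) = 1 − (1 − 0.245)^4
= 1 − 0.324929 = 0.675071

0.6751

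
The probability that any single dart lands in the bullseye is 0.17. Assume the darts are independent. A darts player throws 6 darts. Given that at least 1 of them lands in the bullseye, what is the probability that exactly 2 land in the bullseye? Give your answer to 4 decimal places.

0.3057

X ~ Binomial(6, 0.17). Want P(X=2 | X≥1) = P(X=2) / P(X≥1).
P(X=2) = C(6,2)·0.17^2·0.83^4 = 0.205732
P(X≥1) = 1 − 0.326940 = 0.673060
Ratio = 0.205732 / 0.673060 = 0.305667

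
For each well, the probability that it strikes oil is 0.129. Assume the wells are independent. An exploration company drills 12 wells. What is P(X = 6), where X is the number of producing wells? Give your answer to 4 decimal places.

0.0019

X ~ Binomial(n=12, p=0.129).
P(X=6) = C(12,6) · p^6 · (1−p)^6
= 924 · 4.6083e-06 · 0.43663 = 0.001859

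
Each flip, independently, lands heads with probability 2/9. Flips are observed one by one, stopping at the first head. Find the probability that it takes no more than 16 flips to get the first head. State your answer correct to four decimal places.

Y = number of flips to the first success; geometric, p = 0.222222.
P(Y ≤ 16) = 1 − (1−p)^16 = 1 − 0.017934 = 0.982066

0.9821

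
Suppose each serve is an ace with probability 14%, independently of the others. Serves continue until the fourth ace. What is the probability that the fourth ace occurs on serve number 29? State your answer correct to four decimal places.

0.0290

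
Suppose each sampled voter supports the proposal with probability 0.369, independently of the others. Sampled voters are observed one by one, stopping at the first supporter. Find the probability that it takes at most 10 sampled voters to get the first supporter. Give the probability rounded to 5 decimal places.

0.98999

Y = number of sampled voters to the first success; geometric, p = 0.369.
P(Y ≤ 10) = 1 − (1−p)^10 = 1 − 0.0100068 = 0.9899932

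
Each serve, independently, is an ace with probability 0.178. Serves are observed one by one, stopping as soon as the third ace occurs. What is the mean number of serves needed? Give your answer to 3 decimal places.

Y = total serves until the third success; negative binomial with r=3, p=0.178.
E[Y] = r / p = 3 / 0.178 = 16.85393

16.854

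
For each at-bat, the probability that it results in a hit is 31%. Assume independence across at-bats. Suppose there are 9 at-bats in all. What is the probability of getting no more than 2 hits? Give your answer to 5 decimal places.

0.43642

X ~ Binomial(9, 0.31); P(X ≤ 2) = Σ C(9,k) p^k (1−p)^(9−k) over k:
  k=0: C(9,0)·0.31^0·0.69^9 = 0.0354521
  k=1: C(9,1)·0.31^1·0.69^8 = 0.1433497
  k=2: C(9,2)·0.31^2·0.69^7 = 0.2576140
Total = 0.4364159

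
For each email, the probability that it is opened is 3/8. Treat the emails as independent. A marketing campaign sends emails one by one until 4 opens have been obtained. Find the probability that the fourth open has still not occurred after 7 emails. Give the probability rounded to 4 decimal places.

0.7570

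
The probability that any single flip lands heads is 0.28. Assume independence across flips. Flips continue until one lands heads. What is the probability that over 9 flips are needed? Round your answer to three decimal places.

Y = number of flips to the first success; geometric, p = 0.28.
P(Y > 9) = P(first 9 all fail) = (1−p)^9 = 0.05200

0.052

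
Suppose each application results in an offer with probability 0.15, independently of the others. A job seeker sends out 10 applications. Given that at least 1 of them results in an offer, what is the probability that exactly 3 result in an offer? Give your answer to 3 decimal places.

X ~ Binomial(10, 0.15). Want P(X=3 | X≥1) = P(X=3) / P(X≥1).
P(X=3) = C(10,3)·0.15^3·0.85^7 = 0.12983
P(X≥1) = 1 − 0.19687 = 0.80313
Ratio = 0.12983 / 0.80313 = 0.16166

0.162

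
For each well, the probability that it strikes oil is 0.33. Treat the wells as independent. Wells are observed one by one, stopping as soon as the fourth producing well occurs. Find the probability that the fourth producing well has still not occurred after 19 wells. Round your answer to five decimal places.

0.08313

Needing more than 19 wells ⇔ fewer than 4 successes in the first 19. With X ~ Binomial(19, 0.33), P(Y > 19) = P(X ≤ 3).
  k=0: C(19,0)·0.33^0·0.67^19 = 0.0004959
  k=1: C(19,1)·0.33^1·0.67^18 = 0.0046410
  k=2: C(19,2)·0.33^2·0.67^17 = 0.0205729
  k=3: C(19,3)·0.33^3·0.67^16 = 0.0574199
P(X ≤ 3) = 0.0831298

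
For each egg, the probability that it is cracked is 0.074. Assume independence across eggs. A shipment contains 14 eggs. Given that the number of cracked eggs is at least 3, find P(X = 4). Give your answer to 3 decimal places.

X ~ Binomial(14, 0.074). Want P(X=4 | X≥3) = P(X=4) / P(X≥3).
P(X=4) = C(14,4)·0.074^4·0.926^10 = 0.01391
P(X≥3) = 1 − 0.34084 − 0.38133 − 0.19808 = 0.07975
Ratio = 0.01391 / 0.07975 = 0.17448

0.174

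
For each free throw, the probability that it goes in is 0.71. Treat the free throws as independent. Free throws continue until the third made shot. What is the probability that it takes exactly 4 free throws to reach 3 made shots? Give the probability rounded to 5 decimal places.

0.31138

Y = trial on which the third success occurs; negative binomial, r=3, p=0.71.
P(Y=4) = C(3,2) · p^3 · (1−p)^1
= 3 · 0.35791 · 0.29 = 0.3113826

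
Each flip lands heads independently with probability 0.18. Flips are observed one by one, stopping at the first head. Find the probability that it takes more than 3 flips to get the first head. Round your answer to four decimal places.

0.5514

Y = number of flips to the first success; geometric, p = 0.18.
P(Y > 3) = P(first 3 all fail) = (1−p)^3 = 0.551368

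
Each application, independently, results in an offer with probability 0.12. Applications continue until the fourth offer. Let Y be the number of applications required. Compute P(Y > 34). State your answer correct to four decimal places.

0.4047

Needing more than 34 applications ⇔ fewer than 4 successes in the first 34. With X ~ Binomial(34, 0.12), P(Y > 34) = P(X ≤ 3).
  k=0: C(34,0)·0.12^0·0.88^34 = 0.012954
  k=1: C(34,1)·0.12^1·0.88^33 = 0.060060
  k=2: C(34,2)·0.12^2·0.88^32 = 0.135136
  k=3: C(34,3)·0.12^3·0.88^31 = 0.196561
P(X ≤ 3) = 0.404712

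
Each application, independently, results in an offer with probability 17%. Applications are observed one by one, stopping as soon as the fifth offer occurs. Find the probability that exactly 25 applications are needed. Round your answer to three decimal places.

0.036

Y = trial on which the fifth success occurs; negative binomial, r=5, p=0.17.
P(Y=25) = C(24,4) · p^5 · (1−p)^20
= 10626 · 0.00014199 · 0.024075 = 0.03632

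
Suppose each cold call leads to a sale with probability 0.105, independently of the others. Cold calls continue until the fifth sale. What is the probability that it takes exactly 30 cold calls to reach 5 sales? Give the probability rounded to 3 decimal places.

0.019

Y = trial on which the fifth success occurs; negative binomial, r=5, p=0.105.
P(Y=30) = C(29,4) · p^5 · (1−p)^25
= 23751 · 1.2763e-05 · 0.062456 = 0.01893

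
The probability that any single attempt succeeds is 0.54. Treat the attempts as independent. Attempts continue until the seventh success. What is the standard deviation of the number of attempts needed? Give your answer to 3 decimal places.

Y = total attempts until the seventh success; negative binomial with r=7, p=0.54.
SD(Y) = √[r(1−p)/p²] = √(11.04252) = 3.32303

3.323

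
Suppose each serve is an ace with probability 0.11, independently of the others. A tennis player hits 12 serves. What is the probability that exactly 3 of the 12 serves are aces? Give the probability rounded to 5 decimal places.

0.10259

X ~ Binomial(n=12, p=0.11).
P(X=3) = C(12,3) · p^3 · (1−p)^9
= 220 · 0.001331 · 0.35036 = 0.1025914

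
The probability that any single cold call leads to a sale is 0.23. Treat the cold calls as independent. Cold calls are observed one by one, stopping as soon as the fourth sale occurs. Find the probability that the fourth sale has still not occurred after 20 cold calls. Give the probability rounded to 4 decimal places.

Needing more than 20 cold calls ⇔ fewer than 4 successes in the first 20. With X ~ Binomial(20, 0.23), P(Y > 20) = P(X ≤ 3).
  k=0: C(20,0)·0.23^0·0.77^20 = 0.005368
  k=1: C(20,1)·0.23^1·0.77^19 = 0.032069
  k=2: C(20,2)·0.23^2·0.77^18 = 0.091000
  k=3: C(20,3)·0.23^3·0.77^17 = 0.163091
P(X ≤ 3) = 0.291528

0.2915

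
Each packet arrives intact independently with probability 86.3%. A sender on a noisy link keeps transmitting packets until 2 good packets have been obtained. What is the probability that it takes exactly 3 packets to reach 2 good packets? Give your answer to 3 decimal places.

0.204

Y = trial on which the second success occurs; negative binomial, r=2, p=0.863.
P(Y=3) = C(2,1) · p^2 · (1−p)^1
= 2 · 0.74477 · 0.137 = 0.20407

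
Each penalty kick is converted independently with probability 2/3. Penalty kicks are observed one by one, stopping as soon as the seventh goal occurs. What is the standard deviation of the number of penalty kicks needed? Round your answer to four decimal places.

2.2913

Y = total penalty kicks until the seventh success; negative binomial with r=7, p=0.666667.
SD(Y) = √[r(1−p)/p²] = √(5.250000) = 2.291288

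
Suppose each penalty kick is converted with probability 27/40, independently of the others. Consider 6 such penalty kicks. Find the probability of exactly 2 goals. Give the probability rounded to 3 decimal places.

X ~ Binomial(n=6, p=0.675).
P(X=2) = C(6,2) · p^2 · (1−p)^4
= 15 · 0.45563 · 0.011157 = 0.07625

0.076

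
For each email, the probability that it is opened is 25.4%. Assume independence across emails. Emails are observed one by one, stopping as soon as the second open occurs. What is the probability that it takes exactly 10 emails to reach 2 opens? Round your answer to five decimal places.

Y = trial on which the second success occurs; negative binomial, r=2, p=0.254.
P(Y=10) = C(9,1) · p^2 · (1−p)^8
= 9 · 0.064516 · 0.09592 = 0.0556956

0.05570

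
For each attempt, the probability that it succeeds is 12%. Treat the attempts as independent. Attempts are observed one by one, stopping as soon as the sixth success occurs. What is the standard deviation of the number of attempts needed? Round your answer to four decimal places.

19.1485

Y = total attempts until the sixth success; negative binomial with r=6, p=0.12.
SD(Y) = √[r(1−p)/p²] = √(366.666667) = 19.148542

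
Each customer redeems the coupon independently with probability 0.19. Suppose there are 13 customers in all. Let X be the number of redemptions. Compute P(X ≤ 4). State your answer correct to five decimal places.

X ~ Binomial(13, 0.19); P(X ≤ 4) = Σ C(13,k) p^k (1−p)^(13−k) over k:
  k=0: C(13,0)·0.19^0·0.81^13 = 0.0646108
  k=1: C(13,1)·0.19^1·0.81^12 = 0.1970231
  k=2: C(13,2)·0.19^2·0.81^11 = 0.2772918
  k=3: C(13,3)·0.19^3·0.81^10 = 0.2384938
  k=4: C(13,4)·0.19^4·0.81^9 = 0.1398575
Total = 0.9172769

0.91728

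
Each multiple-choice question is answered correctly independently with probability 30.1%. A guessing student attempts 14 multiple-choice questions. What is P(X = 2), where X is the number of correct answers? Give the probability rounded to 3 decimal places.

0.112

X ~ Binomial(n=14, p=0.301).
P(X=2) = C(14,2) · p^2 · (1−p)^12
= 91 · 0.090601 · 0.013606 = 0.11218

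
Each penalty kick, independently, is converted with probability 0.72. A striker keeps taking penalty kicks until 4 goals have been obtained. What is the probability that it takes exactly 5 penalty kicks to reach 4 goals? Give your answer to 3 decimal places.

0.301

Y = trial on which the fourth success occurs; negative binomial, r=4, p=0.72.
P(Y=5) = C(4,3) · p^4 · (1−p)^1
= 4 · 0.26874 · 0.28 = 0.30099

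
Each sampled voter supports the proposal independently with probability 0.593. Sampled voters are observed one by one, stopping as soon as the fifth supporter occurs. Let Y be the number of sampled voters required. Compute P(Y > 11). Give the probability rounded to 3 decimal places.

Needing more than 11 sampled voters ⇔ fewer than 5 successes in the first 11. With X ~ Binomial(11, 0.593), P(Y > 11) = P(X ≤ 4).
  k=0: C(11,0)·0.593^0·0.407^11 = 0.00005
  k=1: C(11,1)·0.593^1·0.407^10 = 0.00081
  k=2: C(11,2)·0.593^2·0.407^9 = 0.00593
  k=3: C(11,3)·0.593^3·0.407^8 = 0.02591
  k=4: C(11,4)·0.593^4·0.407^7 = 0.07549
P(X ≤ 4) = 0.10819

0.108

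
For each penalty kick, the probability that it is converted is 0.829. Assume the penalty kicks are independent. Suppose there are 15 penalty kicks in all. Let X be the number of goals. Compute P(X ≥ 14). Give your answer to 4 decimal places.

0.2457

X ~ Binomial(15, 0.829); P(X ≥ 14) = Σ C(15,k) p^k (1−p)^(15−k) over k:
  k=14: C(15,14)·0.829^14·0.171^1 = 0.185717
  k=15: C(15,15)·0.829^15·0.171^0 = 0.060023
Total = 0.245740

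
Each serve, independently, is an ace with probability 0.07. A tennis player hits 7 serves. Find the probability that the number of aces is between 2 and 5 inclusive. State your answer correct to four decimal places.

0.0813

X ~ Binomial(7, 0.07); P(2 ≤ X ≤ 5) = Σ C(7,k) p^k (1−p)^(7−k) over k:
  k=2: C(7,2)·0.07^2·0.93^5 = 0.071586
  k=3: C(7,3)·0.07^3·0.93^4 = 0.008980
  k=4: C(7,4)·0.07^4·0.93^3 = 0.000676
  k=5: C(7,5)·0.07^5·0.93^2 = 0.000031
Total = 0.081273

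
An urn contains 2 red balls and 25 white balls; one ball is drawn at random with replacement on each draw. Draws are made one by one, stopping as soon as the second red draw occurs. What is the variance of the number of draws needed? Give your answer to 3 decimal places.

337.500

Y = total draws until the second success; negative binomial with r=2, p=0.074074.
Var(Y) = r(1−p)/p² = 2·0.925926 / 0.074074² = 337.50000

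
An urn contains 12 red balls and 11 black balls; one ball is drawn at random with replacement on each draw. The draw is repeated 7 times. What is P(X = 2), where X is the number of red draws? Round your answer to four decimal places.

X ~ Binomial(n=7, p=0.521739).
P(X=2) = C(7,2) · p^2 · (1−p)^5
= 21 · 0.27221 · 0.025022 = 0.143038

0.1430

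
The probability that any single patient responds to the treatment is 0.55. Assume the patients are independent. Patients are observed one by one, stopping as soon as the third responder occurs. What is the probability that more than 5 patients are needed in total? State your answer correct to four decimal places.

0.4069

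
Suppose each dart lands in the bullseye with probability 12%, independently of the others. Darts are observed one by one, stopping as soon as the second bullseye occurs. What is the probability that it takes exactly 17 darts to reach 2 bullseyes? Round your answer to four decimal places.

Y = trial on which the second success occurs; negative binomial, r=2, p=0.12.
P(Y=17) = C(16,1) · p^2 · (1−p)^15
= 16 · 0.0144 · 0.14697 = 0.033863

0.0339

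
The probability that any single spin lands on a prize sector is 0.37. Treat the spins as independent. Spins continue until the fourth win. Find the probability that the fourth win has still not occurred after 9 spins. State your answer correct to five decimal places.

0.55843

Needing more than 9 spins ⇔ fewer than 4 successes in the first 9. With X ~ Binomial(9, 0.37), P(Y > 9) = P(X ≤ 3).
  k=0: C(9,0)·0.37^0·0.63^9 = 0.0156338
  k=1: C(9,1)·0.37^1·0.63^8 = 0.0826359
  k=2: C(9,2)·0.37^2·0.63^7 = 0.1941287
  k=3: C(9,3)·0.37^3·0.63^6 = 0.2660282
P(X ≤ 3) = 0.5584267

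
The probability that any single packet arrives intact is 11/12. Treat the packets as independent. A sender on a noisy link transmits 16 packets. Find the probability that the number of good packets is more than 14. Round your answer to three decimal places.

0.610

X ~ Binomial(16, 0.916667); P(X ≥ 15) = Σ C(16,k) p^k (1−p)^(16−k) over k:
  k=15: C(16,15)·0.916667^15·0.083333^1 = 0.36150
  k=16: C(16,16)·0.916667^16·0.083333^0 = 0.24853
Total = 0.61003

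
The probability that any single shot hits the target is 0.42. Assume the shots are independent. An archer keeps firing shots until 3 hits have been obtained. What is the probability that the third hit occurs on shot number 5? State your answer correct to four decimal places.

Y = trial on which the third success occurs; negative binomial, r=3, p=0.42.
P(Y=5) = C(4,2) · p^3 · (1−p)^2
= 6 · 0.074088 · 0.3364 = 0.149539

0.1495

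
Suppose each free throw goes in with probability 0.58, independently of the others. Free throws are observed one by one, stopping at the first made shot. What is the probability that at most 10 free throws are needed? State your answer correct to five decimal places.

Y = number of free throws to the first success; geometric, p = 0.58.
P(Y ≤ 10) = 1 − (1−p)^10 = 1 − 0.0001708 = 0.9998292

0.99983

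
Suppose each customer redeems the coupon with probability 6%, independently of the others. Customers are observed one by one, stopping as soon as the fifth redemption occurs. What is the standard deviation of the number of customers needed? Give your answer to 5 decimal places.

Y = total customers until the fifth success; negative binomial with r=5, p=0.06.
SD(Y) = √[r(1−p)/p²] = √(1305.5555556) = 36.1324723

36.13247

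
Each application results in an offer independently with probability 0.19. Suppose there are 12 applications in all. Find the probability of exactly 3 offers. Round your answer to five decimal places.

0.22649

X ~ Binomial(n=12, p=0.19).
P(X=3) = C(12,3) · p^3 · (1−p)^9
= 220 · 0.006859 · 0.15009 = 0.2264898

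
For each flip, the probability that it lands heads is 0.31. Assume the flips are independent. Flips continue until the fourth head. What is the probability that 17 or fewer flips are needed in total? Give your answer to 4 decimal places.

Finishing within 17 flips ⇔ at least 4 successes in the first 17. With X ~ Binomial(17, 0.31), P(Y ≤ 17) = 1 − P(X ≤ 3).
  k=0: C(17,0)·0.31^0·0.69^17 = 0.001822
  k=1: C(17,1)·0.31^1·0.69^16 = 0.013912
  k=2: C(17,2)·0.31^2·0.69^15 = 0.050003
  k=3: C(17,3)·0.31^3·0.69^14 = 0.112326
1 − 0.178063 = 0.821937

0.8219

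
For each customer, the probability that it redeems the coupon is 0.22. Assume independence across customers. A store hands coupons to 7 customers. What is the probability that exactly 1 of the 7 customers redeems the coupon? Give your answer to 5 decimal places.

0.34681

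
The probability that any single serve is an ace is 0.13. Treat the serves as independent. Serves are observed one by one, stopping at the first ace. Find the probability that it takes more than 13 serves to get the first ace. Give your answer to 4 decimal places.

Y = number of serves to the first success; geometric, p = 0.13.
P(Y > 13) = P(first 13 all fail) = (1−p)^13 = 0.163588

0.1636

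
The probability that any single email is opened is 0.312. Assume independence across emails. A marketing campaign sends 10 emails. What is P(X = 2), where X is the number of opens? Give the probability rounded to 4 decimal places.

X ~ Binomial(n=10, p=0.312).
P(X=2) = C(10,2) · p^2 · (1−p)^8
= 45 · 0.097344 · 0.0502 = 0.219902

0.2199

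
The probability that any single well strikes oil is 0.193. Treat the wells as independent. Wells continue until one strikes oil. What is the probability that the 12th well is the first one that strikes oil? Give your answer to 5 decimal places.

Geometric (trials to first success), p = 0.193.
P(Y = 12) = (1−p)^11 · p = 0.094539 · 0.193 = 0.0182459

0.01825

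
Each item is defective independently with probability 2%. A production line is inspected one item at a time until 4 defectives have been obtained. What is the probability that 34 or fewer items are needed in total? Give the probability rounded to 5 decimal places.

0.00460

Finishing within 34 items ⇔ at least 4 successes in the first 34. With X ~ Binomial(34, 0.02), P(Y ≤ 34) = 1 − P(X ≤ 3).
  k=0: C(34,0)·0.02^0·0.98^34 = 0.5031374
  k=1: C(34,1)·0.02^1·0.98^33 = 0.3491157
  k=2: C(34,2)·0.02^2·0.98^32 = 0.1175594
  k=3: C(34,3)·0.02^3·0.98^31 = 0.0255912
1 − 0.9954036 = 0.0045964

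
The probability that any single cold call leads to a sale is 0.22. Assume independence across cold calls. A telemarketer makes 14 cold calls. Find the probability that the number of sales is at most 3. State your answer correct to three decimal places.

0.628

X ~ Binomial(14, 0.22); P(X ≤ 3) = Σ C(14,k) p^k (1−p)^(14−k) over k:
  k=0: C(14,0)·0.22^0·0.78^14 = 0.03085
  k=1: C(14,1)·0.22^1·0.78^13 = 0.12184
  k=2: C(14,2)·0.22^2·0.78^12 = 0.22337
  k=3: C(14,3)·0.22^3·0.78^11 = 0.25201
Total = 0.62807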